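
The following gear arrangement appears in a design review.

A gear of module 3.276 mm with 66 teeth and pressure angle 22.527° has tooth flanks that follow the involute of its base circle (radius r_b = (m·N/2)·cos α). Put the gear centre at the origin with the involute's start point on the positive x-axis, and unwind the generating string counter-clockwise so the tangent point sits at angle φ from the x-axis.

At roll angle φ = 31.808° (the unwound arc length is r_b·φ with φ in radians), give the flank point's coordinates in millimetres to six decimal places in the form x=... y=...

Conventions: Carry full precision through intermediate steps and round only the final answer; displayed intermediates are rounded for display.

x=114.081894 y=5.521588

class = single-mesh tooth geometry [base-circle involute, m = 3.276, 66T]
pitch radius r_p = m·N/2 = 3.276·66/2 = 108.108000
base radius r_b = r_p·cos α = 108.108000·cos 22.527° = 99.859262
roll angle φ = 31.808° = 0.55515433 rad
x = r_b·(cos φ + φ·sin φ) = 114.081894
y = r_b·(sin φ − φ·cos φ) = 5.521588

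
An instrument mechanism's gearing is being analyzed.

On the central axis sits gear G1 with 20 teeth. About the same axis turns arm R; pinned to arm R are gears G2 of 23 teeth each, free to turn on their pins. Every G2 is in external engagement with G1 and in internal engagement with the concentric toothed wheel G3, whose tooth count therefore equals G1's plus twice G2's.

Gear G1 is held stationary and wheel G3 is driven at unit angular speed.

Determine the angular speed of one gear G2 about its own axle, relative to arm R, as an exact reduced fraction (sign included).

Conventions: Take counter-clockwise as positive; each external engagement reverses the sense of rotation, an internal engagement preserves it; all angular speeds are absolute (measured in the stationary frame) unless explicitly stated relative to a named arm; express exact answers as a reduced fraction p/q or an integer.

660/989

topology: planetary set — G1 20T / G2 23T / G3 66T, arm = carrier (Willis)
ring teeth: 20 + 2·23 = 66
20(ω_sun−ω_arm) = −66(ω_ring−ω_arm),  ω_sun = 0, ω_ring = 1
20(0−ω_arm) = −66(1−ω_arm)  ⇒  86·ω_arm = 66  ⇒  ω_arm = 33/43
sun–planet mesh: 20·(0−33/43) = −23·(ω_p−ω_arm)  ⇒  ω_p−ω_arm = 660/989
exact speed ratio = 660/989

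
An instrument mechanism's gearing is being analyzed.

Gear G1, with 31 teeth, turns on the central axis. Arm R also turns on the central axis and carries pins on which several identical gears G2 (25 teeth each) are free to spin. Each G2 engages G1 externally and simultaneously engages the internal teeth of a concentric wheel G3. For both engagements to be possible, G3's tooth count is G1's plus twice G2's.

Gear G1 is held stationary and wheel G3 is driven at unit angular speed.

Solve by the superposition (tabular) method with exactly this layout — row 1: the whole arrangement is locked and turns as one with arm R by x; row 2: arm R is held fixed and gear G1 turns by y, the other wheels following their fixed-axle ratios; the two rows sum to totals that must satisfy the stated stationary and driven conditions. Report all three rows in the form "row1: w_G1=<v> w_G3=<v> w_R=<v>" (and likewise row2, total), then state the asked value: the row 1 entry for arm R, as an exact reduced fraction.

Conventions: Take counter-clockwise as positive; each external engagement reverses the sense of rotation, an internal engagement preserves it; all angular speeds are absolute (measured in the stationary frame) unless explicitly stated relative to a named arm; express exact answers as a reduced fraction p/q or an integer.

row1: w_G1=81/112 w_G3=81/112 w_R=81/112
row2: w_G1=-81/112 w_G3=31/112 w_R=0
total: w_G1=0 w_G3=1 w_R=81/112
asked value: 81/112

planetary set (31T centre, 25T on arm, 81T internal) — Willis relation
row 1: whole set turns with the arm by x
superposition row 2 [arm held]: sun y, ring −(31/81)·y, arm 0
boundary: total ω_sun = x + y = 0 and total ω_ring = x − (31/81)·y = 1  ⇒  y = -81/112, x = 81/112
row 2 ring = −(31/81)·(-81/112) = 31/112
totals (row 1 + row 2): sun 81/112 + (-81/112) = 0, ring 81/112 + 31/112 = 1, arm 81/112 + 0 = 81/112
asked cell (row1, arm) = 81/112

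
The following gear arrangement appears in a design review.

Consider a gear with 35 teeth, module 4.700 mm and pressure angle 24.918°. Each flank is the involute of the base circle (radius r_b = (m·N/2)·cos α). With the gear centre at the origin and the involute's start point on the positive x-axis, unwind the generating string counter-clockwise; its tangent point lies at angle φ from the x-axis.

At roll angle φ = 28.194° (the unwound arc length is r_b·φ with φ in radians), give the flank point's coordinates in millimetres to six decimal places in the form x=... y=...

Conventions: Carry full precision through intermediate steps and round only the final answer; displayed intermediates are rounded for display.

x=83.085166 y=2.891540

class = single-mesh tooth geometry [base-circle involute, m = 4.700, 35T]
pitch radius r_p = m·N/2 = 4.700·35/2 = 82.250000
base radius r_b = r_p·cos α = 82.250000·cos 24.918° = 74.593487
roll angle φ = 28.194° = 0.49207813 rad
x = r_b·(cos φ + φ·sin φ) = 83.085166
y = r_b·(sin φ − φ·cos φ) = 2.891540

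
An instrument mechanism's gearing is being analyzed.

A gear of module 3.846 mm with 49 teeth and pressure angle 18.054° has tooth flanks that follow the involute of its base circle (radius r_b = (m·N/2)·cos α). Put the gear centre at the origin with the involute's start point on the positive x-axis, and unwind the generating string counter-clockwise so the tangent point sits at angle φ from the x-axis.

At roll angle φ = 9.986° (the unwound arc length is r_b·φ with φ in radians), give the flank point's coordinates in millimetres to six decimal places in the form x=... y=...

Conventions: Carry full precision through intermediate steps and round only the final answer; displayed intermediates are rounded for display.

x=90.938085 y=0.157621

single-mesh involute tooth geometry (49T wheel at module 3.846)
pitch radius r_p = m·N/2 = 3.846·49/2 = 94.227000
base radius r_b = r_p·cos α = 94.227000·cos 18.054° = 89.587720
roll angle φ = 9.986° = 0.17428858 rad
x = r_b·(cos φ + φ·sin φ) = 90.938085
y = r_b·(sin φ − φ·cos φ) = 0.157621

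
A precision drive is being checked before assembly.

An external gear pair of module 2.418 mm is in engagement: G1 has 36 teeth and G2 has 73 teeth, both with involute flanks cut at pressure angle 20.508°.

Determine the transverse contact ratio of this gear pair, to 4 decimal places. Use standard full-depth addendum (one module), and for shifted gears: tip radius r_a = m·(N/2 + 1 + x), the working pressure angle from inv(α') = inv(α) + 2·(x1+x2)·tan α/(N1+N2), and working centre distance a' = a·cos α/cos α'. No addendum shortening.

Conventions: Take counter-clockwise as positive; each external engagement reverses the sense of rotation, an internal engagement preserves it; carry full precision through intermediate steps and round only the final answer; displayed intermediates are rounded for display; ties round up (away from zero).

1.7264

class = single-mesh tooth geometry [involute pair 36T × 73T, m = 2.418]
base radii: r_b1 = 40.765592, r_b2 = 82.663561
tip radii: r_a1 = 45.942000, r_a2 = 90.675000
no profile shift: α' = α, a' = a
action lengths: √(r_a1²−r_b1²) = 21.185700, √(r_a2²−r_b2²) = 37.265149
base pitch p_b = π·m·cos α = 7.114938
CR = (21.185700 + 37.265149 − 131.781000·sin 20.50800°)/7.114938 = 1.726359
contact ratio ≈ 1.7264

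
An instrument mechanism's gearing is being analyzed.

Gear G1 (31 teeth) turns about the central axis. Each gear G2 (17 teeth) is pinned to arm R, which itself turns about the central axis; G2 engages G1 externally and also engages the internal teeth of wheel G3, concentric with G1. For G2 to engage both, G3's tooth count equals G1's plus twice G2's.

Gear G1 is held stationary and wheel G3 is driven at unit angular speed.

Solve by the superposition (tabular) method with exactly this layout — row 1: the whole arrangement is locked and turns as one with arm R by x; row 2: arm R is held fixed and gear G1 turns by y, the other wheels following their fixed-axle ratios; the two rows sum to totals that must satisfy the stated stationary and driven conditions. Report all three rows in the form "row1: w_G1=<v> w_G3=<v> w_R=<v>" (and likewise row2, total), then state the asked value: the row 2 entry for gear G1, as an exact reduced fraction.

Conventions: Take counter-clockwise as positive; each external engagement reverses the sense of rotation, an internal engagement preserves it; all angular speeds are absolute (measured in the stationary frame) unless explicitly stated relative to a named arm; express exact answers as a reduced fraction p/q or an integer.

recognized (axles ride arm R): planetary set, 31/17/65 teeth
row 1: whole set turns with the arm by x
row 2 — arm fixed, fixed-axis ratios: sun y, ring −(31/65)·y, arm 0
boundary: total ω_sun = x + y = 0 and total ω_ring = x − (31/65)·y = 1  ⇒  y = -65/96, x = 65/96
row 2 ring = −(31/65)·(-65/96) = 31/96
totals (row 1 + row 2): sun 65/96 + (-65/96) = 0, ring 65/96 + 31/96 = 1, arm 65/96 + 0 = 65/96
asked cell (row2, sun) = -65/96

row1: w_G1=65/96 w_G3=65/96 w_R=65/96
row2: w_G1=-65/96 w_G3=31/96 w_R=0
total: w_G1=0 w_G3=1 w_R=65/96
asked value: -65/96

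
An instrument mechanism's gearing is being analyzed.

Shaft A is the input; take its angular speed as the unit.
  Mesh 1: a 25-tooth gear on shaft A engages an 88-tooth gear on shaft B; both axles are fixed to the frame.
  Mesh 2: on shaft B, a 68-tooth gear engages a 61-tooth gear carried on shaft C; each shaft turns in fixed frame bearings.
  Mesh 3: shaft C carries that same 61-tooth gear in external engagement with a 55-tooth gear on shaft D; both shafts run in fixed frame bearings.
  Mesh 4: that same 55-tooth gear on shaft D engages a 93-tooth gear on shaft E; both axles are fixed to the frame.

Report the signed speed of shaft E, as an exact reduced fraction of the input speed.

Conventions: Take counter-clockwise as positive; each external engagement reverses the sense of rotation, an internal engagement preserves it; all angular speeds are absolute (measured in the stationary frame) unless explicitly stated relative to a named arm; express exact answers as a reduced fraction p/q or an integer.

4-mesh fixed-axis compound train (all bearings frame-fixed)
mesh 1 [25T→88T]: |ω|/ω_in = 1×25/88 = 25/88, sense flips to −
mesh 2 [68T→61T]: |ω|/ω_in = (25/88)×68/61 = 425/1342, sense flips to +
mesh 3 [61T→55T]: |ω|/ω_in = (425/1342)×61/55 = 85/242, sense flips to −
mesh 4 [55T→93T]: |ω|/ω_in = (85/242)×55/93 = 425/2046, sense flips to +
signed output speed (× input speed) = 425/2046

425/2046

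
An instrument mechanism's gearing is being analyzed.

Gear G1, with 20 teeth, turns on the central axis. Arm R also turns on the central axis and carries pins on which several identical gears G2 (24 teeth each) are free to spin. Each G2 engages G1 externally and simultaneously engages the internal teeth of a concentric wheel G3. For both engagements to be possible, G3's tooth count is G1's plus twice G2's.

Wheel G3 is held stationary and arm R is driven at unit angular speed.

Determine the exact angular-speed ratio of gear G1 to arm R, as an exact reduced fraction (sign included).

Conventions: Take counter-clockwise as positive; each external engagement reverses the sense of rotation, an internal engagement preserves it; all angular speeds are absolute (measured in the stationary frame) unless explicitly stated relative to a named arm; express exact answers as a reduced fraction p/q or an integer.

recognized (axles ride arm R): planetary set, 20/24/68 teeth
ring teeth: 20 + 2·24 = 68
20(ω_sun−ω_arm) = −68(ω_ring−ω_arm),  ω_ring = 0, ω_arm = 1
ω_sun = 1 − (68/20)(0−1) = 22/5
ω_out/ω_in = 22/5

22/5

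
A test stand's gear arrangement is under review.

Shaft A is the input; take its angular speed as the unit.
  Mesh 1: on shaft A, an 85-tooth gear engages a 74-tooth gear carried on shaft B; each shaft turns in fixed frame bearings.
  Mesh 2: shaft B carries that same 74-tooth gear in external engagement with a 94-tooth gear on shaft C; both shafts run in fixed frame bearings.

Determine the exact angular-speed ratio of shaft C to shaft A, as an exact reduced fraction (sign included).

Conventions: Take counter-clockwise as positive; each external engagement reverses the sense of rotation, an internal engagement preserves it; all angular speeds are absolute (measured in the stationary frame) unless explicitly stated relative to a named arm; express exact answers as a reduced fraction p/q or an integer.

class = fixed-axis compound train [2 meshes; 2 ratios multiply, 2 sense flips]
mesh 1 [85T→74T]: running ratio 85/74, sense −
mesh 2 [74T→94T]: running ratio 85/94, sense +
ω_out/ω_in = 85/94

85/94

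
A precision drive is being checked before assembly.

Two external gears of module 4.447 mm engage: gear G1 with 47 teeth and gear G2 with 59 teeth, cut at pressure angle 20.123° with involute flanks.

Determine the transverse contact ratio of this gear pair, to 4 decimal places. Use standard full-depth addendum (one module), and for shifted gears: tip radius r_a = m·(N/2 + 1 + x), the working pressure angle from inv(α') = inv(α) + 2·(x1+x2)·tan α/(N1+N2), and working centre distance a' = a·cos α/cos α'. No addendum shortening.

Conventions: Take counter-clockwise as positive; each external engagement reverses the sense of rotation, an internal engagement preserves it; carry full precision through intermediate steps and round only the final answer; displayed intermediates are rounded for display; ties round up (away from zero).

recognized (one external pair, fixed centres): single-mesh tooth geometry, m = 4.447, N1 = 47, N2 = 59
base radii: r_b1 = 98.125151, r_b2 = 123.178380
tip radii: r_a1 = 108.951500, r_a2 = 135.633500
no profile shift: α' = α, a' = a
action lengths: √(r_a1²−r_b1²) = 47.348539, √(r_a2²−r_b2²) = 56.776165
base pitch p_b = π·m·cos α = 13.117841
CR = (47.348539 + 56.776165 − 235.691000·sin 20.12300°)/13.117841 = 1.756262
contact ratio ≈ 1.7563

1.7563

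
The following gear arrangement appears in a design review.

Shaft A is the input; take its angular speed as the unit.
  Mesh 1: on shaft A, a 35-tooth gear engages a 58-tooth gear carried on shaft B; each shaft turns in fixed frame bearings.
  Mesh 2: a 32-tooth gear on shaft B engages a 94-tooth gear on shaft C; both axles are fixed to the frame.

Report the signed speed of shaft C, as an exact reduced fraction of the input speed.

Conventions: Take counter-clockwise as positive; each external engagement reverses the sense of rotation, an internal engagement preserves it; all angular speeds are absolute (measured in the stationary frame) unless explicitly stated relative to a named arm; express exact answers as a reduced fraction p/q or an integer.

280/1363

2-mesh fixed-axis compound train (all bearings frame-fixed)
mesh 1 [35T→58T]: |ω|/ω_in = 1×35/58 = 35/58, sense flips to −
mesh 2 [32T→94T]: |ω|/ω_in = (35/58)×32/94 = 280/1363, sense flips to +
signed output speed (× input speed) = 280/1363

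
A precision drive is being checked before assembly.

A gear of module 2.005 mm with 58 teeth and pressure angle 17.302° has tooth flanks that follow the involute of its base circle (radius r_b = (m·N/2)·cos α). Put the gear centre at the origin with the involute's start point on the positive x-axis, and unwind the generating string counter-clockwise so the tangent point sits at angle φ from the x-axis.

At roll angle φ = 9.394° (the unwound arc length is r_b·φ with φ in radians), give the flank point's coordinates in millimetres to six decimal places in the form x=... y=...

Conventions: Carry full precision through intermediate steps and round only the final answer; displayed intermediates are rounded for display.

x=56.255109 y=0.081339

class = single-mesh tooth geometry [base-circle involute, m = 2.005, 58T]
pitch radius r_p = m·N/2 = 2.005·58/2 = 58.145000
base radius r_b = r_p·cos α = 58.145000·cos 17.302° = 55.513963
roll angle φ = 9.394° = 0.16395623 rad
x = r_b·(cos φ + φ·sin φ) = 56.255109
y = r_b·(sin φ − φ·cos φ) = 0.081339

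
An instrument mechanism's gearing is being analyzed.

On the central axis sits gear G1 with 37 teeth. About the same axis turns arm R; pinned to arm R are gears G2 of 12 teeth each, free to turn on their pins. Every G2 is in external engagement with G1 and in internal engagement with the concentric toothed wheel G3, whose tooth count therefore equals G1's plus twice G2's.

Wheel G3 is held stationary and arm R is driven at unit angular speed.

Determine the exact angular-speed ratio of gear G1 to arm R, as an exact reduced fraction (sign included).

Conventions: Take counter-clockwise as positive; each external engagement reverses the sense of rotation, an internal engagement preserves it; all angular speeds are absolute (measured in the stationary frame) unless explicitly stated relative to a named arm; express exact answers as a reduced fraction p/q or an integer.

98/37

planetary set (37T centre, 12T on arm, 61T internal) — Willis relation
ring teeth: 37 + 2·12 = 61
37(ω_sun−ω_arm) = −61(ω_ring−ω_arm),  ω_ring = 0, ω_arm = 1
ω_sun = 1 − (61/37)(0−1) = 98/37
ω_out/ω_in = 98/37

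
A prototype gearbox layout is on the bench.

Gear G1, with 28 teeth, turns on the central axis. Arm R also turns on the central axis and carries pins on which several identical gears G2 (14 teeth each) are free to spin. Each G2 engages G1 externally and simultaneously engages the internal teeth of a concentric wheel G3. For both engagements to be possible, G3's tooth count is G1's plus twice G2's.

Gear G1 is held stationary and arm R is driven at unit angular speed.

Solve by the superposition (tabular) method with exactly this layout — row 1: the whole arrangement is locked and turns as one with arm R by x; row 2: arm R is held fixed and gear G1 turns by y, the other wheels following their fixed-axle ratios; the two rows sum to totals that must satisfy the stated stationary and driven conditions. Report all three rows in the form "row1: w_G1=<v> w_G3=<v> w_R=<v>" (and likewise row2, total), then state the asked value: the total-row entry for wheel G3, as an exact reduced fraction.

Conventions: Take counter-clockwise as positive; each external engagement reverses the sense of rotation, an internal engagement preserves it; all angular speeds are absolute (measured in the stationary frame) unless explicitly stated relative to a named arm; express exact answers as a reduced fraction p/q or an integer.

class = planetary set [G3 = 28+2·14 = 56; Willis about the carrier]
row 1 (train locked, turned with arm): all members turn x
row 2: sun turns y, ring = −(28/56)·y, arm 0
boundary: total ω_sun = x + y = 0 and total ω_arm = x = 1  ⇒  y = -1, x = 1
row 2 ring = −(28/56)·(-1) = 1/2
totals (row 1 + row 2): sun 1 + (-1) = 0, ring 1 + 1/2 = 3/2, arm 1 + 0 = 1
asked cell (total, ring) = 3/2

row1: w_G1=1 w_G3=1 w_R=1
row2: w_G1=-1 w_G3=1/2 w_R=0
total: w_G1=0 w_G3=3/2 w_R=1
asked value: 3/2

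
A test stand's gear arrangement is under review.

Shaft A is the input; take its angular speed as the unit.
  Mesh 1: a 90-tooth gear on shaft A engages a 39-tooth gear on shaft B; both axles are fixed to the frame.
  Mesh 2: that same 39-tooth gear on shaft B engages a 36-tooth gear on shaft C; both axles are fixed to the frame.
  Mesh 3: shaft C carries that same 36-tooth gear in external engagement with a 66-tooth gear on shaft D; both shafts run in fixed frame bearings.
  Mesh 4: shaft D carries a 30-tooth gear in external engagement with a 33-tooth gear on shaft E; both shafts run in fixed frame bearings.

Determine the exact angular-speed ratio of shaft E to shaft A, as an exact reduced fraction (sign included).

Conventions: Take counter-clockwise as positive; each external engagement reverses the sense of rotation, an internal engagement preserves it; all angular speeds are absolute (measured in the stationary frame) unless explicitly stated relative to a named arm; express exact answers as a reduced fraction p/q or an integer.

class = fixed-axis compound train [4 meshes; 4 ratios multiply, 4 sense flips]
mesh 1 [90T→39T]: running ratio 30/13, sense −
mesh 2 [39T→36T]: running ratio 5/2, sense +
mesh 3 [36T→66T]: running ratio 15/11, sense −
mesh 4 [30T→33T]: running ratio 150/121, sense +
ω_out/ω_in = 150/121

150/121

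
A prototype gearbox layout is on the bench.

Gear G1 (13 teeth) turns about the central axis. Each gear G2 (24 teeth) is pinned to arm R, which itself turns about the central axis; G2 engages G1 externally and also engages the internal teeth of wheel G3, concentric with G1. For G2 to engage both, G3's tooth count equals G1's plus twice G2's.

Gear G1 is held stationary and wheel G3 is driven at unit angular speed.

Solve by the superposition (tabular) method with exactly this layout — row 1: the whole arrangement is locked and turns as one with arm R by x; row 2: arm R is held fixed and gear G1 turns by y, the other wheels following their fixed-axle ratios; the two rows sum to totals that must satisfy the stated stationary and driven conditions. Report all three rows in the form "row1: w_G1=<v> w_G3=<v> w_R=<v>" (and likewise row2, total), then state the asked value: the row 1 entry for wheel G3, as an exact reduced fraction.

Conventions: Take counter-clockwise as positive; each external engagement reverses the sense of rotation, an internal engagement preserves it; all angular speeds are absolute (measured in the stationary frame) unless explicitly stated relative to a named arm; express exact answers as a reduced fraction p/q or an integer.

planetary set (13T centre, 24T on arm, 61T internal) — Willis relation
row 1: whole set turns with the arm by x
row 2 (arm held, sun turns y): ω_ring = −(13/61)·y, ω_arm = 0
boundary: total ω_sun = x + y = 0 and total ω_ring = x − (13/61)·y = 1  ⇒  y = -61/74, x = 61/74
row 2 ring = −(13/61)·(-61/74) = 13/74
totals (row 1 + row 2): sun 61/74 + (-61/74) = 0, ring 61/74 + 13/74 = 1, arm 61/74 + 0 = 61/74
asked cell (row1, ring) = 61/74

row1: w_G1=61/74 w_G3=61/74 w_R=61/74
row2: w_G1=-61/74 w_G3=13/74 w_R=0
total: w_G1=0 w_G3=1 w_R=61/74
asked value: 61/74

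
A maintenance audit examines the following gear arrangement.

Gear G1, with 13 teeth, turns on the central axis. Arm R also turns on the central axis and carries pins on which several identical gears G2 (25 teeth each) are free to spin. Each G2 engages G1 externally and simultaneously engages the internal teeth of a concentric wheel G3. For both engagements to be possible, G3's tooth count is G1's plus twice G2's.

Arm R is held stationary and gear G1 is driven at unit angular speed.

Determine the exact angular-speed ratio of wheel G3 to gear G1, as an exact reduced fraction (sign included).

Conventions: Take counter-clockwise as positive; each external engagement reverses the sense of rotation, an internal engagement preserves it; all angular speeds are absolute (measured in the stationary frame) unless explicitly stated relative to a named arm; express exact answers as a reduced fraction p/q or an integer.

recognized (axles ride arm R): planetary set, 13/25/63 teeth
ring teeth: 13 + 2·25 = 63
13(ω_sun−ω_arm) = −63(ω_ring−ω_arm),  ω_arm = 0, ω_sun = 1
ω_ring = 0 − (13/63)(1−0) = -13/63
ω_out/ω_in = -13/63

-13/63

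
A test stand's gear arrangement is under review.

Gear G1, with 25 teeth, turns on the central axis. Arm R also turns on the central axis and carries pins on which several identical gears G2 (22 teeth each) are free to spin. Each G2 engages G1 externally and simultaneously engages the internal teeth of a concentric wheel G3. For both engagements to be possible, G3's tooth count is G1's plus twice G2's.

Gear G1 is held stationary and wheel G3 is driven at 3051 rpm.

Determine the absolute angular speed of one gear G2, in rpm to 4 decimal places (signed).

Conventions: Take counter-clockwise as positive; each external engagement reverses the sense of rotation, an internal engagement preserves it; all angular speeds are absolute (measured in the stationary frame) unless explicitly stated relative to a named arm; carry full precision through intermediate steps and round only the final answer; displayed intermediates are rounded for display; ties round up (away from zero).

planetary set (25T centre, 22T on arm, 69T internal) — Willis relation
normalise by the input: solve with ω_ring = 1, then scale by 3051 rpm
ring teeth: 25 + 2·22 = 69
25(ω_sun−ω_arm) = −69(ω_ring−ω_arm),  ω_sun = 0, ω_ring = 1
25(0−ω_arm) = −69(1−ω_arm)  ⇒  94·ω_arm = 69  ⇒  ω_arm = 69/94
sun–planet mesh: 25·(0−69/94) = −22·(ω_p−ω_arm)  ⇒  ω_p−ω_arm = 1725/2068
ω_p = 69/94 + 1725/2068 = 69/44
scale: ω_p = 69/44 × 3051 rpm = +4784.5227 rpm

+4784.5227 rpm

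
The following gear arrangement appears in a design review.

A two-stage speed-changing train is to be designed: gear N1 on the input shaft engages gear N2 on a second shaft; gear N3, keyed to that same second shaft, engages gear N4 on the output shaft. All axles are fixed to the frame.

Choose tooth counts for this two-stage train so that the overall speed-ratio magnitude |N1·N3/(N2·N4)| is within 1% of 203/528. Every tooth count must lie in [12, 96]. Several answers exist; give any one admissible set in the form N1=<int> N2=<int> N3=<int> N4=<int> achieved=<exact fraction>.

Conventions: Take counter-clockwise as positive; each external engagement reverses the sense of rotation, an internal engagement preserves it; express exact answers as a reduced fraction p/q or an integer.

N1=14 N2=12 N3=29 N4=88 achieved=203/528

class = fixed-axis compound train [2-stage, 203/528 wanted]
target = 203/528 in lowest terms: an exact hit needs N1·N3 = k·203 and N2·N4 = k·528 for one integer k, every count in [12, 96]; additionally prefer no 1:1 stage (N1 ≠ N2, N3 ≠ N4)
k = 1: no 1:1-free in-range split of k·203 and k·528 into factor pairs; take k = 2
k = 2: N1·N3 = 406 = 14·29, N2·N4 = 1056 = 12·88
achieved = 14·29/(12·88) = 203/528; |achieved − target| = 0 ≤ 203/52800 ✓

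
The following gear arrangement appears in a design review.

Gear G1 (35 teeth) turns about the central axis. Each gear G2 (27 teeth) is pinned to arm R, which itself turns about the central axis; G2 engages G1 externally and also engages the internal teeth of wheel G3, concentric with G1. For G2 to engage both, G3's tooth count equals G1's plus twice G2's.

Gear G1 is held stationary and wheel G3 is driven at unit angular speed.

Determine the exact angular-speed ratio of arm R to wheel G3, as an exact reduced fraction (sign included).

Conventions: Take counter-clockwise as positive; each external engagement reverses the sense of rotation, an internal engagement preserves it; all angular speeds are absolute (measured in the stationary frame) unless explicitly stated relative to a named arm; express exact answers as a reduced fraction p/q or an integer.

planetary set (35T centre, 27T on arm, 89T internal) — Willis relation
ring teeth: 35 + 2·27 = 89
35(ω_sun−ω_arm) = −89(ω_ring−ω_arm),  ω_sun = 0, ω_ring = 1
35(0−ω_arm) = −89(1−ω_arm)  ⇒  124·ω_arm = 89  ⇒  ω_arm = 89/124
ω_out/ω_in = 89/124

89/124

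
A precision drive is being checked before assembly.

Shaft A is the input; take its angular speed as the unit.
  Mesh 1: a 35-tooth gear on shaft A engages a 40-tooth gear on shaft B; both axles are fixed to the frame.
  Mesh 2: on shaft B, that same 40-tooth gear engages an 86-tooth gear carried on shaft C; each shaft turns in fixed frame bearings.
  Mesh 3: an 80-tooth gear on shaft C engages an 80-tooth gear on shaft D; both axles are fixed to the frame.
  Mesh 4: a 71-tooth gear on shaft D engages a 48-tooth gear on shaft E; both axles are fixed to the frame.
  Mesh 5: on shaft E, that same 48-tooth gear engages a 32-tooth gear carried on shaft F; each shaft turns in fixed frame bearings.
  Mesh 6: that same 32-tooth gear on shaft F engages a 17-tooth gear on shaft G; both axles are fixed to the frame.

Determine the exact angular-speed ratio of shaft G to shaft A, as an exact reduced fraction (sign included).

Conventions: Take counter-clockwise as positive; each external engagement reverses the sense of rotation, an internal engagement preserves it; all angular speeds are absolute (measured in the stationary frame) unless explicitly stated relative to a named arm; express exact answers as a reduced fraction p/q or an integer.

class = fixed-axis compound train [6 meshes; 6 ratios multiply, 6 sense flips]
mesh 1 [35T→40T]: running ratio 7/8, sense −
mesh 2 [40T→86T]: running ratio 35/86, sense +
mesh 3 [80T→80T]: running ratio 35/86, sense −
mesh 4 [71T→48T]: running ratio 2485/4128, sense +
mesh 5 [48T→32T]: running ratio 2485/2752, sense −
mesh 6 [32T→17T]: running ratio 2485/1462, sense +
ω_out/ω_in = 2485/1462

2485/1462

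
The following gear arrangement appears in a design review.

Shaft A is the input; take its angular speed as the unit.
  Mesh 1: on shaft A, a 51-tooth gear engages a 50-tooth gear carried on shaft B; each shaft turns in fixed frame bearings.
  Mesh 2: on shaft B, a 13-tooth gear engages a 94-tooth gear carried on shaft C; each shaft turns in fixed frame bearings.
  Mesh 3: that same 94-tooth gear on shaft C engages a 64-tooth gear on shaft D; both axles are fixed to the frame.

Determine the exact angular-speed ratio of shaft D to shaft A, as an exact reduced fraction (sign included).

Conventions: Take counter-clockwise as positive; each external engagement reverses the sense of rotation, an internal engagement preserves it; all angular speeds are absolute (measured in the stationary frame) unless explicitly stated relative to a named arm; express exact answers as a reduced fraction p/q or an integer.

-663/3200

class = fixed-axis compound train [3 meshes; 3 ratios multiply, 3 sense flips]
mesh 1 [51T→50T]: running ratio 51/50, sense −
mesh 2 [13T→94T]: running ratio 663/4700, sense +
mesh 3 [94T→64T]: running ratio 663/3200, sense −
ω_out/ω_in = -663/3200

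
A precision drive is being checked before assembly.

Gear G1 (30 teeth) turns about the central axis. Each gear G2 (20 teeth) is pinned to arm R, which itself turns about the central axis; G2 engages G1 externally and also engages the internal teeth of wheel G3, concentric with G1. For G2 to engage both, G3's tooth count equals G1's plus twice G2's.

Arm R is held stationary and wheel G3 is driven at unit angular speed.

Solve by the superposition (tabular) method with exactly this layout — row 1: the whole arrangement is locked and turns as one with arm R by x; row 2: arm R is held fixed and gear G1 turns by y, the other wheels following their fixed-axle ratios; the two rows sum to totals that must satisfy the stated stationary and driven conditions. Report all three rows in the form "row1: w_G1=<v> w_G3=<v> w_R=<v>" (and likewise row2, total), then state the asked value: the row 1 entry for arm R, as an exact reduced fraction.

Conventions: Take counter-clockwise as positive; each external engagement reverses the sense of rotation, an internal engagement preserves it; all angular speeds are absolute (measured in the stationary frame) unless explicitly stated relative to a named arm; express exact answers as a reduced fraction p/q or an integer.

recognized (axles ride arm R): planetary set, 30/20/70 teeth
row 1: whole set turns with the arm by x
row 2: sun turns y, ring = −(30/70)·y, arm 0
boundary: total ω_arm = x = 0 and total ω_ring = x − (30/70)·y = 1  ⇒  y = -7/3, x = 0
row 2 ring = −(30/70)·(-7/3) = 1
totals (row 1 + row 2): sun 0 + (-7/3) = -7/3, ring 0 + 1 = 1, arm 0 + 0 = 0
asked cell (row1, arm) = 0

row1: w_G1=0 w_G3=0 w_R=0
row2: w_G1=-7/3 w_G3=1 w_R=0
total: w_G1=-7/3 w_G3=1 w_R=0
asked value: 0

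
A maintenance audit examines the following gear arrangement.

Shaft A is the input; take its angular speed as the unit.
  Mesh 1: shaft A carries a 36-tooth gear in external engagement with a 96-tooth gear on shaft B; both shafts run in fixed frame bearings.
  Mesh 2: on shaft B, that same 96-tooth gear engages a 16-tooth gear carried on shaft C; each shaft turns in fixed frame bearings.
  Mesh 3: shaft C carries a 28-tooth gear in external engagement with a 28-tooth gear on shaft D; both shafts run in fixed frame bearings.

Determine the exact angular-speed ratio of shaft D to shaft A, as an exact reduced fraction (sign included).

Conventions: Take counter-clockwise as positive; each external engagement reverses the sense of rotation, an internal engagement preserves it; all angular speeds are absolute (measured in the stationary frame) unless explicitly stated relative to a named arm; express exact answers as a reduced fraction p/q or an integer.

-9/4

class = fixed-axis compound train [3 meshes; 3 ratios multiply, 3 sense flips]
mesh 1 [36T→96T]: running ratio 3/8, sense −
mesh 2 [96T→16T]: running ratio 9/4, sense +
mesh 3 [28T→28T]: running ratio 9/4, sense −
ω_out/ω_in = -9/4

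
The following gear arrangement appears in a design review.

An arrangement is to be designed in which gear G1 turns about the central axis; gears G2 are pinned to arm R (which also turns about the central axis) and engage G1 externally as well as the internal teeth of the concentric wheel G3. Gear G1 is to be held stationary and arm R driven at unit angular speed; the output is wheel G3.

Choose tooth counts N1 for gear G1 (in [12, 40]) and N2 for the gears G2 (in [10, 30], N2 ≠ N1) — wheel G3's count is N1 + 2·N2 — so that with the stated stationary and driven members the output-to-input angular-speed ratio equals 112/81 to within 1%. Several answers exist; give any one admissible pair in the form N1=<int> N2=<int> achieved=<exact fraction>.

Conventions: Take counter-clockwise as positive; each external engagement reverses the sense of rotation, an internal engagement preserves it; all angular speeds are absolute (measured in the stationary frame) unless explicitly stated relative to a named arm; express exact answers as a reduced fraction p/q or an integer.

N1=31 N2=25 achieved=112/81

planetary set to be sized for 112/81 (Willis relation)
Willis with ω_sun = 0: ω_ring/ω_arm = (N1+N3)/N3; set equal to 112/81  ⇒  N3/N1 = 1/(112/81 − 1) = 81/31
N3 = N1 + 2·N2  ⇒  N2/N1 = (N3/N1 − 1)/2 = (81/31 − 1)/2 = 25/31
smallest multiple with N1 ≥ 12 and N2 ≥ 10: k = 1  ⇒  N1 = 1·31 = 31, N2 = 1·25 = 25 (N1 ≤ 40, N2 ≤ 30, N2 ≠ N1 ✓), N3 = 31 + 2·25 = 81
check: (N1+N3)/N3 with N1 = 31, N3 = 81 gives 112/81; |achieved − target| = 0 ≤ 28/2025 ✓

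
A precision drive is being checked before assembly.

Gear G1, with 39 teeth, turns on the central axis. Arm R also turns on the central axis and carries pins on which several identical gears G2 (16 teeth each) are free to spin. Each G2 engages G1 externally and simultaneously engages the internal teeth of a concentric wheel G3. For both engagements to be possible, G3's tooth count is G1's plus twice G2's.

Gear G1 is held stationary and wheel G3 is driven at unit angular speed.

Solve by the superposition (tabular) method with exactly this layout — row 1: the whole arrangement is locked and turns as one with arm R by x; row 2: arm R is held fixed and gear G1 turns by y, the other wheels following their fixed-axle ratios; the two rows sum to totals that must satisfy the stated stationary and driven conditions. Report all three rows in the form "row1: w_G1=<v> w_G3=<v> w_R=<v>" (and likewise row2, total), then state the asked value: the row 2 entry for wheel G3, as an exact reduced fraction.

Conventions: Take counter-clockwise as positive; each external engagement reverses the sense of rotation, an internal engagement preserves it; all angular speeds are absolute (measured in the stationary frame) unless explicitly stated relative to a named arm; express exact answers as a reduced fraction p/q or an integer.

class = planetary set [G3 = 39+2·16 = 71; Willis about the carrier]
row 1 (train locked, turned with arm): all members turn x
row 2 — arm fixed, fixed-axis ratios: sun y, ring −(39/71)·y, arm 0
boundary: total ω_sun = x + y = 0 and total ω_ring = x − (39/71)·y = 1  ⇒  y = -71/110, x = 71/110
row 2 ring = −(39/71)·(-71/110) = 39/110
totals (row 1 + row 2): sun 71/110 + (-71/110) = 0, ring 71/110 + 39/110 = 1, arm 71/110 + 0 = 71/110
asked cell (row2, ring) = 39/110

row1: w_G1=71/110 w_G3=71/110 w_R=71/110
row2: w_G1=-71/110 w_G3=39/110 w_R=0
total: w_G1=0 w_G3=1 w_R=71/110
asked value: 39/110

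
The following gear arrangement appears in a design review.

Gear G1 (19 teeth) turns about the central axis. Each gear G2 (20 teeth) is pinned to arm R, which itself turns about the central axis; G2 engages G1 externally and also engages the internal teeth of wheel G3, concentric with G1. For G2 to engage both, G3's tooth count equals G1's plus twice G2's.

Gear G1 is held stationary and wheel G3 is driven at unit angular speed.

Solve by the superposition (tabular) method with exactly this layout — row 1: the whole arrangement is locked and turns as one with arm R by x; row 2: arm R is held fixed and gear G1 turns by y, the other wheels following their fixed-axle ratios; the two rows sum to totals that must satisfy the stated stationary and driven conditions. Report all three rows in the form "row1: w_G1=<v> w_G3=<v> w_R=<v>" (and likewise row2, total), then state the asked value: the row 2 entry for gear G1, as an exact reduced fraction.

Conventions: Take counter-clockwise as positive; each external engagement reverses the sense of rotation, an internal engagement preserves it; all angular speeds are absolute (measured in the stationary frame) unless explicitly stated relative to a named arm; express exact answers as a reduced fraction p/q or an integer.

row1: w_G1=59/78 w_G3=59/78 w_R=59/78
row2: w_G1=-59/78 w_G3=19/78 w_R=0
total: w_G1=0 w_G3=1 w_R=59/78
asked value: -59/78

planetary set (19T centre, 20T on arm, 59T internal) — Willis relation
row 1 (train locked, turned with arm): all members turn x
row 2 (arm held, sun turns y): ω_ring = −(19/59)·y, ω_arm = 0
boundary: total ω_sun = x + y = 0 and total ω_ring = x − (19/59)·y = 1  ⇒  y = -59/78, x = 59/78
row 2 ring = −(19/59)·(-59/78) = 19/78
totals (row 1 + row 2): sun 59/78 + (-59/78) = 0, ring 59/78 + 19/78 = 1, arm 59/78 + 0 = 59/78
asked cell (row2, sun) = -59/78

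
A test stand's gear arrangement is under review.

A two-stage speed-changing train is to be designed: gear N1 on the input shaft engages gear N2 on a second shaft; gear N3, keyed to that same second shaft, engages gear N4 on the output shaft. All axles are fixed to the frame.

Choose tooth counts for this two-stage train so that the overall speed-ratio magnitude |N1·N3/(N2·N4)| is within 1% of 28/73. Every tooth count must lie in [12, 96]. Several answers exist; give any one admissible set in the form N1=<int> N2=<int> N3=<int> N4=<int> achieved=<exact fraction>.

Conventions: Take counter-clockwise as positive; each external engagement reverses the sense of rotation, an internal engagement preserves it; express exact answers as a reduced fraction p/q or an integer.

N1=12 N2=73 N3=28 N4=12 achieved=28/73

topology: fixed-axis compound train — 2 stages, target 28/73
target = 28/73 in lowest terms: an exact hit needs N1·N3 = k·28 and N2·N4 = k·73 for one integer k, every count in [12, 96]; additionally prefer no 1:1 stage (N1 ≠ N2, N3 ≠ N4)
k = 1…11: no 1:1-free in-range split of k·28 and k·73 into factor pairs; take k = 12
k = 12: N1·N3 = 336 = 12·28, N2·N4 = 876 = 73·12
achieved = 12·28/(73·12) = 28/73; |achieved − target| = 0 ≤ 7/1825 ✓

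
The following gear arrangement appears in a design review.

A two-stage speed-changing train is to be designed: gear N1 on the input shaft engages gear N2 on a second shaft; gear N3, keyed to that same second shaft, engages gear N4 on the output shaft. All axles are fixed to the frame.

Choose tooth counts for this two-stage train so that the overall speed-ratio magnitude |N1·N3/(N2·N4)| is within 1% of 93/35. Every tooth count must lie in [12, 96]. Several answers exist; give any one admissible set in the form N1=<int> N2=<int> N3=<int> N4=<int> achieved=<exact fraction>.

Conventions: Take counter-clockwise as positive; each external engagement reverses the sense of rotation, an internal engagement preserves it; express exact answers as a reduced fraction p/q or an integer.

N1=18 N2=14 N3=31 N4=15 achieved=93/35

2-stage fixed-axis compound train for ratio 93/35
target = 93/35 in lowest terms: an exact hit needs N1·N3 = k·93 and N2·N4 = k·35 for one integer k, every count in [12, 96]; additionally prefer no 1:1 stage (N1 ≠ N2, N3 ≠ N4)
k = 1…5: no 1:1-free in-range split of k·93 and k·35 into factor pairs; take k = 6
k = 6: N1·N3 = 558 = 18·31, N2·N4 = 210 = 14·15
achieved = 18·31/(14·15) = 93/35; |achieved − target| = 0 ≤ 93/3500 ✓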